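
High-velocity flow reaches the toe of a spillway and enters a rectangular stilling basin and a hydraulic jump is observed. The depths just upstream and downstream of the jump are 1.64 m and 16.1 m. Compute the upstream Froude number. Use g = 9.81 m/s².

Fr₁ = 7.29

For a rectangular channel the momentum equation gives q² = ½·g·y₁·y₂·(y₁ + y₂) = ½×9.81×1.64×16.1×17.7 = 2298.
q = √2298 = 47.9 m²/s.
V₁ = q/y₁ = 29.2 m/s; Fr₁ = V₁/√(g·y₁) = 7.29.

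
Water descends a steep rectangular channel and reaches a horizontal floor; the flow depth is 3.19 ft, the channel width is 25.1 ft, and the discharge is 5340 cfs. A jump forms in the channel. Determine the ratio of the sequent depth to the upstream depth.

q = Q/b = 5340/25.1 = 213 ft²/s; V₁ = q/y₁ = 66.7 ft/s. Fr₁ = V₁/√(g·y₁) = 6.58.
Bélanger equation: y₂/y₁ = ½[√(1 + 8Fr₁²) − 1] = ½[√347.4 − 1] = 8.82.

y₂/y₁ = 8.82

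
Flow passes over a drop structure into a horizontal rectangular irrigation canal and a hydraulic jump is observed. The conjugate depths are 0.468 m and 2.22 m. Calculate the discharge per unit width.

q = 3.70 m²/s

For a rectangular channel the momentum equation gives q² = ½·g·y₁·y₂·(y₁ + y₂) = ½×9.81×0.468×2.22×2.69 = 13.7.
q = √13.7 = 3.70 m²/s.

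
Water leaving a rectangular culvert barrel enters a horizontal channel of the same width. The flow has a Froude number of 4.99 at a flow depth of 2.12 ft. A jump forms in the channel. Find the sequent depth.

Fr₁ = 4.99 (given).
Sequent-depth ratio: y₂/y₁ = ½[√(1 + 8Fr₁²) − 1] = ½[√200.2 − 1] = 6.57.
y₂ = 6.57 × 2.12 = 13.9 ft.

y₂ = 13.9 ft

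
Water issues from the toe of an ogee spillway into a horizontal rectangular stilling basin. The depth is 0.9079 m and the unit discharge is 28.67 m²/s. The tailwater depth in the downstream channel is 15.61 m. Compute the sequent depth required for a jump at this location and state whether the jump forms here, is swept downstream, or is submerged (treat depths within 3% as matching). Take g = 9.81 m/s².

y₂ = 13.14 m; the jump is submerged

V₁ = q/y₁ = 28.67/0.9079 = 31.58 m/s. Fr₁ = V₁/√(g·y₁) = 31.58/√(9.81×0.9079) = 10.58.
Sequent-depth ratio: y₂/y₁ = ½[√(1 + 8Fr₁²) − 1] = ½[√896.70 − 1] = 14.47.
y₂ = 14.47 × 0.9079 = 13.14 m.
Tailwater y_tw = 15.61 m: y_tw > y₂, so the jump is submerged.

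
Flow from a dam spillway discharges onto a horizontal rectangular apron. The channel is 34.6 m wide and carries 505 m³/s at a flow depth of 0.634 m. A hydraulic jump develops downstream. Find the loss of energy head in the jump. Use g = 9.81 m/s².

ΔE = 19.5 m

q = Q/b = 505/34.6 = 14.6 m²/s; V₁ = q/y₁ = 23.0 m/s. Fr₁ = V₁/√(g·y₁) = 9.23.
From the momentum equation for a rectangular channel, y₂/y₁ = ½[√(1 + 8Fr₁²) − 1] = ½[√682.7 − 1] = 12.6.
y₂ = 12.6 × 0.634 = 7.97 m.
Head loss: ΔE = (y₂ − y₁)³/(4y₁y₂) = (7.97 − 0.634)³/(4×0.634×7.97) = 394/20.2 = 19.5 m.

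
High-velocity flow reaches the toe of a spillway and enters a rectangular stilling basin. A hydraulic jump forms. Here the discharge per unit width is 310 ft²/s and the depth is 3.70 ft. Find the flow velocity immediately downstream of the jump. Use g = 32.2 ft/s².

V₂ = 8.08 ft/s

V₁ = q/y₁ = 310/3.70 = 83.8 ft/s. Fr₁ = V₁/√(g·y₁) = 83.8/√(32.2×3.70) = 7.68.
Conjugate-depth relation: y₂/y₁ = ½[√(1 + 8Fr₁²) − 1] = ½[√472.4 − 1] = 10.4.
y₂ = 10.4 × 3.70 = 38.4 ft.
V₂ = q/y₂ = 310/38.4 = 8.08 ft/s.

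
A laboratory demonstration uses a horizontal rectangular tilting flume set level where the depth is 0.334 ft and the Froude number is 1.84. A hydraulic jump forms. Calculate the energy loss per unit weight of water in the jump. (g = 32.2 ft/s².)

ΔE = 0.0590 ft

Fr₁ = 1.84 (given).
By Bélanger, y₂/y₁ = ½[√(1 + 8Fr₁²) − 1] = ½[√28.08 − 1] = 2.15.
y₂ = 2.15 × 0.334 = 0.718 ft.
Head loss: ΔE = (y₂ − y₁)³/(4y₁y₂) = (0.718 − 0.334)³/(4×0.334×0.718) = 0.0566/0.959 = 0.0590 ft.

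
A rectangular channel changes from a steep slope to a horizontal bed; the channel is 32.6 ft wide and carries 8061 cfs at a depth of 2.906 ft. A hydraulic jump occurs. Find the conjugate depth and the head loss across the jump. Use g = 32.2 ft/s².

q = Q/b = 8061/32.6 = 247.3 ft²/s; V₁ = q/y₁ = 85.09 ft/s. Fr₁ = V₁/√(g·y₁) = 8.796.
Conjugate-depth relation: y₂/y₁ = ½[√(1 + 8Fr₁²) − 1] = ½[√620.00 − 1] = 11.95.
y₂ = 11.95 × 2.906 = 34.73 ft.
Head loss: ΔE = (y₂ − y₁)³/(4y₁y₂) = (34.73 − 2.906)³/(4×2.906×34.73) = 32219/403.7 = 79.82 ft.

y₂ = 34.73 ft; ΔE = 79.82 ft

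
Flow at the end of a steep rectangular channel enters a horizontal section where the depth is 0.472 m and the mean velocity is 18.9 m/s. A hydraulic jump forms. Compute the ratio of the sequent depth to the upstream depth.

Fr₁ = V₁/√(g·y₁) = 18.9/√(9.81×0.472) = 8.78.
By Bélanger, y₂/y₁ = ½[√(1 + 8Fr₁²) − 1] = ½[√618.2 − 1] = 11.9.

y₂/y₁ = 11.9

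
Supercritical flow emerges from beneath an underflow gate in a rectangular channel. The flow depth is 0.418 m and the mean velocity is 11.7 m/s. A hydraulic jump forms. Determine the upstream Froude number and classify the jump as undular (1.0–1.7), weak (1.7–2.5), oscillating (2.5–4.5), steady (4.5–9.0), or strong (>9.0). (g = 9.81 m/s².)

Fr₁ = V₁/√(g·y₁) = 11.7/√(9.81×0.418) = 5.78.
Fr₁ = 5.78 lies in the steady range.

Fr₁ = 5.78; steady jump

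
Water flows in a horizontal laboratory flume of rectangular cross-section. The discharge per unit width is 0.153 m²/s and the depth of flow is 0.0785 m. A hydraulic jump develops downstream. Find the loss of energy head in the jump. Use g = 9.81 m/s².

ΔE = 0.0347 m

V₁ = q/y₁ = 0.153/0.0785 = 1.95 m/s. Fr₁ = V₁/√(g·y₁) = 1.95/√(9.81×0.0785) = 2.22.
From the momentum equation for a rectangular channel, y₂/y₁ = ½[√(1 + 8Fr₁²) − 1] = ½[√40.46 − 1] = 2.68.
y₂ = 2.68 × 0.0785 = 0.210 m.
V₂ = q/y₂ = 0.153/0.210 = 0.727 m/s. E₁ = y₁ + V₁²/2g = 0.272 m; E₂ = y₂ + V₂²/2g = 0.237 m. ΔE = E₁ − E₂ = 0.0347 m.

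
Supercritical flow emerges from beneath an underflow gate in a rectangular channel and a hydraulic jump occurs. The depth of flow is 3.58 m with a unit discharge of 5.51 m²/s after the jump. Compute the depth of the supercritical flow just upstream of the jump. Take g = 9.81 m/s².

y₁ = 0.431 m

V₂ = q/y₂ = 5.51/3.58 = 1.54 m/s; Fr₂ = V₂/√(g·y₂) = 0.260.
From the momentum equation (using Fr₂), y₁/y₂ = ½[√(1 + 8Fr₂²) − 1] = ½[√1.540 − 1] = 0.120.
y₁ = 0.120 × 3.58 = 0.431 m.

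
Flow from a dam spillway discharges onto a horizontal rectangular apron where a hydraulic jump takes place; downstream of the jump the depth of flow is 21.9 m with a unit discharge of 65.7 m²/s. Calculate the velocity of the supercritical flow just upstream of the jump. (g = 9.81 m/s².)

V₂ = q/y₂ = 65.7/21.9 = 3.00 m/s; Fr₂ = V₂/√(g·y₂) = 0.205.
Applying the sequent-depth relation in reverse, y₁/y₂ = ½[√(1 + 8Fr₂²) − 1] = ½[√1.335 − 1] = 0.0777.
y₁ = 0.0777 × 21.9 = 1.70 m.
V₁ = q/y₁ = 65.7/1.70 = 38.6 m/s.

V₁ = 38.6 m/s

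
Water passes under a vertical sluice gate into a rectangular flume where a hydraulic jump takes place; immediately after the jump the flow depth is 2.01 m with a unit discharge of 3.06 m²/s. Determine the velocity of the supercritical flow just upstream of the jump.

V₂ = q/y₂ = 3.06/2.01 = 1.52 m/s; Fr₂ = V₂/√(g·y₂) = 0.343.
Applying the sequent-depth relation in reverse, y₁/y₂ = ½[√(1 + 8Fr₂²) − 1] = ½[√1.940 − 1] = 0.196.
y₁ = 0.196 × 2.01 = 0.395 m.
V₁ = q/y₁ = 3.06/0.395 = 7.75 m/s.

V₁ = 7.75 m/s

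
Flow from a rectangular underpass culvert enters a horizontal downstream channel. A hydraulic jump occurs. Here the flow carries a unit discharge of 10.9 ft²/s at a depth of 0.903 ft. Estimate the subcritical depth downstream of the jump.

V₁ = q/y₁ = 10.9/0.903 = 12.1 ft/s. Fr₁ = V₁/√(g·y₁) = 12.1/√(32.2×0.903) = 2.24.
Sequent-depth ratio: y₂/y₁ = ½[√(1 + 8Fr₁²) − 1] = ½[√41.09 − 1] = 2.71.
y₂ = 2.71 × 0.903 = 2.44 ft.

y₂ = 2.44 ft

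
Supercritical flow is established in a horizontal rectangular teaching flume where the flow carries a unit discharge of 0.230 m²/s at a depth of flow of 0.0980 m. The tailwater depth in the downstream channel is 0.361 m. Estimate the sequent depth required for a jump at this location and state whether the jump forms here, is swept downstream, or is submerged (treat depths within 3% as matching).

V₁ = q/y₁ = 0.230/0.0980 = 2.35 m/s. Fr₁ = V₁/√(g·y₁) = 2.35/√(9.81×0.0980) = 2.39.
Conjugate-depth relation: y₂/y₁ = ½[√(1 + 8Fr₁²) − 1] = ½[√46.84 − 1] = 2.92.
y₂ = 2.92 × 0.0980 = 0.286 m.
Tailwater y_tw = 0.361 m: y_tw > y₂, so the jump is submerged.

y₂ = 0.286 m; the jump is submerged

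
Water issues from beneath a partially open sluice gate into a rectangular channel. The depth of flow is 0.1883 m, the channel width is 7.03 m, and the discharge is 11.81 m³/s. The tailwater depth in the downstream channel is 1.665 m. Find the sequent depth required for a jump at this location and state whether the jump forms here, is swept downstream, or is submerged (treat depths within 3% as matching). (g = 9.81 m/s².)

q = Q/b = 11.81/7.03 = 1.680 m²/s; V₁ = q/y₁ = 8.922 m/s. Fr₁ = V₁/√(g·y₁) = 6.564.
Conjugate-depth relation: y₂/y₁ = ½[√(1 + 8Fr₁²) − 1] = ½[√345.71 − 1] = 8.797.
y₂ = 8.797 × 0.1883 = 1.656 m.
Tailwater y_tw = 1.665 m: y_tw ≈ y₂, so the jump forms here.

y₂ = 1.656 m; the jump forms here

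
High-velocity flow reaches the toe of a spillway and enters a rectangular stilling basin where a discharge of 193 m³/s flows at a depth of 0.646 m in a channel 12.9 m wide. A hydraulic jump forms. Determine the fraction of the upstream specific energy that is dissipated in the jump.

ΔE/E₁ = 0.705 (70.5%)

q = Q/b = 193/12.9 = 15.0 m²/s; V₁ = q/y₁ = 23.2 m/s. Fr₁ = V₁/√(g·y₁) = 9.20.
From the momentum equation for a rectangular channel, y₂/y₁ = ½[√(1 + 8Fr₁²) − 1] = ½[√678.1 − 1] = 12.5.
y₂ = 12.5 × 0.646 = 8.09 m.
E₁ = y₁ + V₁²/2g = 28.0 m. ΔE = (y₂ − y₁)³/(4y₁y₂) = 19.7 m. ΔE/E₁ = 19.7/28.0 = 0.705.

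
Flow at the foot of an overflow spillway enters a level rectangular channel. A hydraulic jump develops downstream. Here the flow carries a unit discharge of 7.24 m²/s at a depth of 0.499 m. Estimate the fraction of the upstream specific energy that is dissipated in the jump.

V₁ = q/y₁ = 7.24/0.499 = 14.5 m/s. Fr₁ = V₁/√(g·y₁) = 14.5/√(9.81×0.499) = 6.56.
From the momentum equation for a rectangular channel, y₂/y₁ = ½[√(1 + 8Fr₁²) − 1] = ½[√345.0 − 1] = 8.79.
y₂ = 8.79 × 0.499 = 4.38 m.
E₁ = y₁ + V₁²/2g = 11.2 m. ΔE = (y₂ − y₁)³/(4y₁y₂) = 6.70 m. ΔE/E₁ = 6.70/11.2 = 0.597.

ΔE/E₁ = 0.597 (59.7%)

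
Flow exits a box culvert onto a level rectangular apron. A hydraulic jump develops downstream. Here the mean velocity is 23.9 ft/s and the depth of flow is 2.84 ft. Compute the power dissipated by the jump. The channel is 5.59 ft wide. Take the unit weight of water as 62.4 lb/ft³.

Fr₁ = V₁/√(g·y₁) = 23.9/√(32.2×2.84) = 2.50.
Bélanger equation: y₂/y₁ = ½[√(1 + 8Fr₁²) − 1] = ½[√50.97 − 1] = 3.07.
y₂ = 3.07 × 2.84 = 8.72 ft.
q = V₁·y₁ = 23.9 × 2.84 = 67.9 ft²/s. V₂ = q/y₂ = 67.9/8.72 = 7.79 ft/s. E₁ = y₁ + V₁²/2g = 11.7 ft; E₂ = y₂ + V₂²/2g = 9.66 ft. ΔE = E₁ − E₂ = 2.05 ft.
Q = q·b = 67.9 × 5.59 = 379 cfs. P = γ·Q·ΔE/550 = 62.4 × 379 × 2.05 / 550 = 88.3 hp.

P = 88.3 hp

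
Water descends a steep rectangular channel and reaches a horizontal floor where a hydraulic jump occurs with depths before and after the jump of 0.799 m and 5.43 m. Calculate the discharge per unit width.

For a rectangular channel the momentum equation gives q² = ½·g·y₁·y₂·(y₁ + y₂) = ½×9.81×0.799×5.43×6.23 = 133.
q = √133 = 11.5 m²/s.

q = 11.5 m²/s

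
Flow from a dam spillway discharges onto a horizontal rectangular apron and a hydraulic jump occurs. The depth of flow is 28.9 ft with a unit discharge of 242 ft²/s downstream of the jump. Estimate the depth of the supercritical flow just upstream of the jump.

y₁ = 3.84 ft

V₂ = q/y₂ = 242/28.9 = 8.37 ft/s; Fr₂ = V₂/√(g·y₂) = 0.274.
From the momentum equation (using Fr₂), y₁/y₂ = ½[√(1 + 8Fr₂²) − 1] = ½[√1.603 − 1] = 0.133.
y₁ = 0.133 × 28.9 = 3.84 ft.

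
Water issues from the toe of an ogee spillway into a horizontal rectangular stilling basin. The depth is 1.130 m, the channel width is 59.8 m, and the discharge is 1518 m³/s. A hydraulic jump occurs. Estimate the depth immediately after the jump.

q = Q/b = 1518/59.8 = 25.38 m²/s; V₁ = q/y₁ = 22.46 m/s. Fr₁ = V₁/√(g·y₁) = 6.747.
From the momentum equation for a rectangular channel, y₂/y₁ = ½[√(1 + 8Fr₁²) − 1] = ½[√365.19 − 1] = 9.055.
y₂ = 9.055 × 1.130 = 10.23 m.

y₂ = 10.23 m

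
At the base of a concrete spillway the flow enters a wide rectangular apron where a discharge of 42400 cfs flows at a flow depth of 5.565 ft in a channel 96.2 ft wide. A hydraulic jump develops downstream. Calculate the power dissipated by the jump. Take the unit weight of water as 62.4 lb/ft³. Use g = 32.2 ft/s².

P = 276769 hp

q = Q/b = 42400/96.2 = 440.7 ft²/s; V₁ = q/y₁ = 79.20 ft/s. Fr₁ = V₁/√(g·y₁) = 5.917.
Bélanger equation: y₂/y₁ = ½[√(1 + 8Fr₁²) − 1] = ½[√281.04 − 1] = 7.882.
y₂ = 7.882 × 5.565 = 43.86 ft.
V₂ = q/y₂ = 440.7/43.86 = 10.05 ft/s. E₁ = y₁ + V₁²/2g = 103.0 ft; E₂ = y₂ + V₂²/2g = 45.43 ft. ΔE = E₁ − E₂ = 57.53 ft.
P = γ·Q·ΔE/550 = 62.4 × 42400 × 57.53 / 550 = 276769 hp.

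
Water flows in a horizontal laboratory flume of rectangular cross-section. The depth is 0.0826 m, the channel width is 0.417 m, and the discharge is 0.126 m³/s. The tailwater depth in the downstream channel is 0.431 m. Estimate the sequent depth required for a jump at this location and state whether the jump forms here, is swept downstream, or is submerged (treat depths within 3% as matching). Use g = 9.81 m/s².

q = Q/b = 0.126/0.417 = 0.302 m²/s; V₁ = q/y₁ = 3.66 m/s. Fr₁ = V₁/√(g·y₁) = 4.06.
Bélanger equation: y₂/y₁ = ½[√(1 + 8Fr₁²) − 1] = ½[√133.1 − 1] = 5.27.
y₂ = 5.27 × 0.0826 = 0.435 m.
Tailwater y_tw = 0.431 m: y_tw ≈ y₂, so the jump forms here.

y₂ = 0.435 m; the jump forms here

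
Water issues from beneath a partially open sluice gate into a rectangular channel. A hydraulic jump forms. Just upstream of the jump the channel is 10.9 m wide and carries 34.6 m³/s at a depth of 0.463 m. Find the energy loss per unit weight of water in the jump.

q = Q/b = 34.6/10.9 = 3.17 m²/s; V₁ = q/y₁ = 6.86 m/s. Fr₁ = V₁/√(g·y₁) = 3.22.
From the momentum equation for a rectangular channel, y₂/y₁ = ½[√(1 + 8Fr₁²) − 1] = ½[√83.79 − 1] = 4.08.
y₂ = 4.08 × 0.463 = 1.89 m.
V₂ = q/y₂ = 3.17/1.89 = 1.68 m/s. E₁ = y₁ + V₁²/2g = 2.86 m; E₂ = y₂ + V₂²/2g = 2.03 m. ΔE = E₁ − E₂ = 0.827 m.

ΔE = 0.827 m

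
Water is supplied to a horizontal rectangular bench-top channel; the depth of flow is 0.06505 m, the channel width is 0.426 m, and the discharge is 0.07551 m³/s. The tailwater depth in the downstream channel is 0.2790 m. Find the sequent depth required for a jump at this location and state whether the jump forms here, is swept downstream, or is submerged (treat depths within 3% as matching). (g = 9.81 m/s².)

q = Q/b = 0.07551/0.426 = 0.1773 m²/s; V₁ = q/y₁ = 2.725 m/s. Fr₁ = V₁/√(g·y₁) = 3.411.
Bélanger equation: y₂/y₁ = ½[√(1 + 8Fr₁²) − 1] = ½[√94.083 − 1] = 4.350.
y₂ = 4.350 × 0.06505 = 0.2830 m.
Tailwater y_tw = 0.2790 m: y_tw ≈ y₂, so the jump forms here.

y₂ = 0.2830 m; the jump forms here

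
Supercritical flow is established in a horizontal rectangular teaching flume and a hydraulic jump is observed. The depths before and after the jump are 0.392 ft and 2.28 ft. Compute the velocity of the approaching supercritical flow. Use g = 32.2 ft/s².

For a rectangular channel the momentum equation gives q² = ½·g·y₁·y₂·(y₁ + y₂) = ½×32.2×0.392×2.28×2.67 = 38.4.
q = √38.4 = 6.20 ft²/s.
V₁ = q/y₁ = 6.20/0.392 = 15.8 ft/s.

V₁ = 15.8 ft/s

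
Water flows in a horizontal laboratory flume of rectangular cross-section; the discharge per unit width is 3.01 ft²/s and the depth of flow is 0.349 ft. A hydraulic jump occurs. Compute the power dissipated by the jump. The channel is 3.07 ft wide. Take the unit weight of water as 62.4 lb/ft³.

P = 0.296 hp

V₁ = q/y₁ = 3.01/0.349 = 8.62 ft/s. Fr₁ = V₁/√(g·y₁) = 8.62/√(32.2×0.349) = 2.57.
Bélanger equation: y₂/y₁ = ½[√(1 + 8Fr₁²) − 1] = ½[√53.95 − 1] = 3.17.
y₂ = 3.17 × 0.349 = 1.11 ft.
Head loss: ΔE = (y₂ − y₁)³/(4y₁y₂) = (1.11 − 0.349)³/(4×0.349×1.11) = 0.436/1.55 = 0.282 ft.
Q = q·b = 3.01 × 3.07 = 9.24 cfs. P = γ·Q·ΔE/550 = 62.4 × 9.24 × 0.282 / 550 = 0.296 hp.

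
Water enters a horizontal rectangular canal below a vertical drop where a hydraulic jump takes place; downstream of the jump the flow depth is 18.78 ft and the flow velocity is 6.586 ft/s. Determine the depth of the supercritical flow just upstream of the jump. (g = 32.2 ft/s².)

Fr₂ = V₂/√(g·y₂) = 6.586/√(32.2×18.78) = 0.2678.
Since the conjugate-depth ratio holds either way, y₁/y₂ = ½[√(1 + 8Fr₂²) − 1] = ½[√1.5738 − 1] = 0.1273.
y₁ = 0.1273 × 18.78 = 2.390 ft.

y₁ = 2.390 ft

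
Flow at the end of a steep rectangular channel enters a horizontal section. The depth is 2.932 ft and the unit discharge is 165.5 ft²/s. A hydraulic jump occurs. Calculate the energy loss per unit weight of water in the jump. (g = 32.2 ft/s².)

V₁ = q/y₁ = 165.5/2.932 = 56.45 ft/s. Fr₁ = V₁/√(g·y₁) = 56.45/√(32.2×2.932) = 5.809.
By Bélanger, y₂/y₁ = ½[√(1 + 8Fr₁²) − 1] = ½[√270.98 − 1] = 7.731.
y₂ = 7.731 × 2.932 = 22.67 ft.
Head loss: ΔE = (y₂ − y₁)³/(4y₁y₂) = (22.67 − 2.932)³/(4×2.932×22.67) = 7686/265.8 = 28.91 ft.

ΔE = 28.91 ft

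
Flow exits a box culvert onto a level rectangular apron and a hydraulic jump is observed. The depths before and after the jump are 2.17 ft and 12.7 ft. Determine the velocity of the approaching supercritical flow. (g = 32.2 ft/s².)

V₁ = 37.4 ft/s

For a rectangular channel the momentum equation gives q² = ½·g·y₁·y₂·(y₁ + y₂) = ½×32.2×2.17×12.7×14.9 = 6598.
q = √6598 = 81.2 ft²/s.
V₁ = q/y₁ = 81.2/2.17 = 37.4 ft/s.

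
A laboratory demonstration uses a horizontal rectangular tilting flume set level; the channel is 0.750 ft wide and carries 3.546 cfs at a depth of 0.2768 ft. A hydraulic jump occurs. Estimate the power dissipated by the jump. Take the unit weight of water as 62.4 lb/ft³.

q = Q/b = 3.546/0.750 = 4.728 ft²/s; V₁ = q/y₁ = 17.08 ft/s. Fr₁ = V₁/√(g·y₁) = 5.721.
From the momentum equation for a rectangular channel, y₂/y₁ = ½[√(1 + 8Fr₁²) − 1] = ½[√262.87 − 1] = 7.607.
y₂ = 7.607 × 0.2768 = 2.106 ft.
Head loss: ΔE = (y₂ − y₁)³/(4y₁y₂) = (2.106 − 0.2768)³/(4×0.2768×2.106) = 6.116/2.331 = 2.623 ft.
P = γ·Q·ΔE/550 = 62.4 × 3.546 × 2.623 / 550 = 1.055 hp.

P = 1.055 hp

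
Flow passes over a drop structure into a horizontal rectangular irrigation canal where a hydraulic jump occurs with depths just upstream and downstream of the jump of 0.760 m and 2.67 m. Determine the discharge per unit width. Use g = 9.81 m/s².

For a rectangular channel the momentum equation gives q² = ½·g·y₁·y₂·(y₁ + y₂) = ½×9.81×0.760×2.67×3.43 = 34.1.
q = √34.1 = 5.84 m²/s.

q = 5.84 m²/s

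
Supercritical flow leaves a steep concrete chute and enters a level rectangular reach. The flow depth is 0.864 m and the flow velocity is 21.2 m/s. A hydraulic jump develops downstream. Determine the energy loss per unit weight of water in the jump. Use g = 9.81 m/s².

Fr₁ = V₁/√(g·y₁) = 21.2/√(9.81×0.864) = 7.28.
Conjugate-depth relation: y₂/y₁ = ½[√(1 + 8Fr₁²) − 1] = ½[√425.2 − 1] = 9.81.
y₂ = 9.81 × 0.864 = 8.48 m.
q = V₁·y₁ = 21.2 × 0.864 = 18.3 m²/s. V₂ = q/y₂ = 18.3/8.48 = 2.16 m/s. E₁ = y₁ + V₁²/2g = 23.8 m; E₂ = y₂ + V₂²/2g = 8.71 m. ΔE = E₁ − E₂ = 15.1 m.

ΔE = 15.1 m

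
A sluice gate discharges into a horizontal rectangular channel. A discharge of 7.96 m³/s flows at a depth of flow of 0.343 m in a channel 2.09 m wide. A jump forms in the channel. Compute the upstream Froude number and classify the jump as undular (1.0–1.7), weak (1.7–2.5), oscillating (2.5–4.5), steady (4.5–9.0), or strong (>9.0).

Fr₁ = 6.05; steady jump

q = Q/b = 7.96/2.09 = 3.81 m²/s; V₁ = q/y₁ = 11.1 m/s. Fr₁ = V₁/√(g·y₁) = 6.05.
Fr₁ = 6.05 lies in the steady range.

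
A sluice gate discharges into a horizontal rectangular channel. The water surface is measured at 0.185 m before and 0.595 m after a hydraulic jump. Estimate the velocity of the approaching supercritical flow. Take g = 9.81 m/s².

V₁ = 3.51 m/s

For a rectangular channel the momentum equation gives q² = ½·g·y₁·y₂·(y₁ + y₂) = ½×9.81×0.185×0.595×0.780 = 0.421.
q = √0.421 = 0.649 m²/s.
V₁ = q/y₁ = 0.649/0.185 = 3.51 m/s.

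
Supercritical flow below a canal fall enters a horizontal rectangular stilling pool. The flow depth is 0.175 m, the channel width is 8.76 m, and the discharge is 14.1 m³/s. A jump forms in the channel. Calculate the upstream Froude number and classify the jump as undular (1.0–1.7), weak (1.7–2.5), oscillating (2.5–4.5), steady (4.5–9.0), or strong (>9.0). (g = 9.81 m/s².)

Fr₁ = 7.02; steady jump

q = Q/b = 14.1/8.76 = 1.61 m²/s; V₁ = q/y₁ = 9.20 m/s. Fr₁ = V₁/√(g·y₁) = 7.02.
Fr₁ = 7.02 lies in the steady range.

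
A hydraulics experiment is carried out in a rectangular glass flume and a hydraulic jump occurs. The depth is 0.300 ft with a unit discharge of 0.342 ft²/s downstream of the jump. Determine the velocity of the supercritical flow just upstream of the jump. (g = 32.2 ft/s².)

V₁ = 5.17 ft/s

V₂ = q/y₂ = 0.342/0.300 = 1.14 ft/s; Fr₂ = V₂/√(g·y₂) = 0.367.
Applying the sequent-depth relation in reverse, y₁/y₂ = ½[√(1 + 8Fr₂²) − 1] = ½[√2.076 − 1] = 0.220.
y₁ = 0.220 × 0.300 = 0.0661 ft.
V₁ = q/y₁ = 0.342/0.0661 = 5.17 ft/s.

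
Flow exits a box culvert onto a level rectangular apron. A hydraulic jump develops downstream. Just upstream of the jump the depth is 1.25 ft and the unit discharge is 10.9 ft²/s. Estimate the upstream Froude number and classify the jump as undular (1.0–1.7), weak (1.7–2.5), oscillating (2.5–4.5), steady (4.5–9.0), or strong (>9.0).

V₁ = q/y₁ = 10.9/1.25 = 8.72 ft/s. Fr₁ = V₁/√(g·y₁) = 8.72/√(32.2×1.25) = 1.37.
Fr₁ = 1.37 lies in the undular range.

Fr₁ = 1.37; undular jump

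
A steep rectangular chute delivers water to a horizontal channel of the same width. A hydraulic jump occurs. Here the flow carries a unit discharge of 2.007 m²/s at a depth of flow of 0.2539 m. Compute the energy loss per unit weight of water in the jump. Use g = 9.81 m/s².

ΔE = 1.690 m

V₁ = q/y₁ = 2.007/0.2539 = 7.905 m/s. Fr₁ = V₁/√(g·y₁) = 7.905/√(9.81×0.2539) = 5.009.
By Bélanger, y₂/y₁ = ½[√(1 + 8Fr₁²) − 1] = ½[√201.69 − 1] = 6.601.
y₂ = 6.601 × 0.2539 = 1.676 m.
V₂ = q/y₂ = 2.007/1.676 = 1.198 m/s. E₁ = y₁ + V₁²/2g = 3.439 m; E₂ = y₂ + V₂²/2g = 1.749 m. ΔE = E₁ − E₂ = 1.690 m.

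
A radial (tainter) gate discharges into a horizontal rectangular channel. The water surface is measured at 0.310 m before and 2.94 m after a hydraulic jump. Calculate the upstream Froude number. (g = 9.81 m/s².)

For a rectangular channel the momentum equation gives q² = ½·g·y₁·y₂·(y₁ + y₂) = ½×9.81×0.310×2.94×3.25 = 14.5.
q = √14.5 = 3.81 m²/s.
V₁ = q/y₁ = 12.3 m/s; Fr₁ = V₁/√(g·y₁) = 7.05.

Fr₁ = 7.05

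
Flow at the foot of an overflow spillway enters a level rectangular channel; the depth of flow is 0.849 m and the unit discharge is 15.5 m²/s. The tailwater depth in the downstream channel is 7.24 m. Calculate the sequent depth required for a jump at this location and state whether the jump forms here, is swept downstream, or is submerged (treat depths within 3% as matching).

y₂ = 7.18 m; the jump forms here

V₁ = q/y₁ = 15.5/0.849 = 18.3 m/s. Fr₁ = V₁/√(g·y₁) = 18.3/√(9.81×0.849) = 6.33.
Bélanger equation: y₂/y₁ = ½[√(1 + 8Fr₁²) − 1] = ½[√321.2 − 1] = 8.46.
y₂ = 8.46 × 0.849 = 7.18 m.
Tailwater y_tw = 7.24 m: y_tw ≈ y₂, so the jump forms here.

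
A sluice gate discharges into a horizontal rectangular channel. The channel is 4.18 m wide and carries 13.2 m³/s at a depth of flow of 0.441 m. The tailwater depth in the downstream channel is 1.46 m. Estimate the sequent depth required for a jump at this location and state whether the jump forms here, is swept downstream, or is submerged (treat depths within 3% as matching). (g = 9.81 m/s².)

q = Q/b = 13.2/4.18 = 3.16 m²/s; V₁ = q/y₁ = 7.16 m/s. Fr₁ = V₁/√(g·y₁) = 3.44.
Sequent-depth ratio: y₂/y₁ = ½[√(1 + 8Fr₁²) − 1] = ½[√95.82 − 1] = 4.39.
y₂ = 4.39 × 0.441 = 1.94 m.
Tailwater y_tw = 1.46 m: y_tw < y₂, so the jump is swept downstream.

y₂ = 1.94 m; the jump is swept downstream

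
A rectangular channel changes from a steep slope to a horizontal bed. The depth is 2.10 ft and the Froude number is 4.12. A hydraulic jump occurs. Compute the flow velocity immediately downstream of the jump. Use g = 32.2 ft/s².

V₂ = 6.33 ft/s

Fr₁ = 4.12 (given).
Conjugate-depth relation: y₂/y₁ = ½[√(1 + 8Fr₁²) − 1] = ½[√136.8 − 1] = 5.35.
y₂ = 5.35 × 2.10 = 11.2 ft.
V₁ = Fr₁·√(g·y₁) = 4.12×√(32.2×2.10) = 33.9 ft/s; q = V₁·y₁ = 71.1 ft²/s.
V₂ = q/y₂ = 71.1/11.2 = 6.33 ft/s.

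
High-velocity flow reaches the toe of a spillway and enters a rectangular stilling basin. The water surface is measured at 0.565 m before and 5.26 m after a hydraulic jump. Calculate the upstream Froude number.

Fr₁ = 6.93

For a rectangular channel the momentum equation gives q² = ½·g·y₁·y₂·(y₁ + y₂) = ½×9.81×0.565×5.26×5.82 = 84.9.
q = √84.9 = 9.21 m²/s.
V₁ = q/y₁ = 16.3 m/s; Fr₁ = V₁/√(g·y₁) = 6.93.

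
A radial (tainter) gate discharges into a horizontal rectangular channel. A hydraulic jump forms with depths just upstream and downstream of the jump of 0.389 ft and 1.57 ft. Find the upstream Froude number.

Fr₁ = 3.19

For a rectangular channel the momentum equation gives q² = ½·g·y₁·y₂·(y₁ + y₂) = ½×32.2×0.389×1.57×1.96 = 19.3.
q = √19.3 = 4.39 ft²/s.
V₁ = q/y₁ = 11.3 ft/s; Fr₁ = V₁/√(g·y₁) = 3.19.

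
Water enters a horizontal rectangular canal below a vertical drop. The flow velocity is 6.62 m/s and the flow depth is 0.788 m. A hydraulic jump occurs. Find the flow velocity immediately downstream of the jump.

V₂ = 2.28 m/s

Fr₁ = V₁/√(g·y₁) = 6.62/√(9.81×0.788) = 2.38.
From the momentum equation for a rectangular channel, y₂/y₁ = ½[√(1 + 8Fr₁²) − 1] = ½[√46.35 − 1] = 2.90.
y₂ = 2.90 × 0.788 = 2.29 m.
q = V₁·y₁ = 6.62 × 0.788 = 5.22 m²/s.
V₂ = q/y₂ = 5.22/2.29 = 2.28 m/s.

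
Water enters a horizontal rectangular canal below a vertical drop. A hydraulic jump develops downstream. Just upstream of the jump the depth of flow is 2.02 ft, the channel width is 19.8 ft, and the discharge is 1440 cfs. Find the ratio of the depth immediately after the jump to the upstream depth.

q = Q/b = 1440/19.8 = 72.7 ft²/s; V₁ = q/y₁ = 36.0 ft/s. Fr₁ = V₁/√(g·y₁) = 4.46.
Sequent-depth ratio: y₂/y₁ = ½[√(1 + 8Fr₁²) − 1] = ½[√160.4 − 1] = 5.83.

y₂/y₁ = 5.83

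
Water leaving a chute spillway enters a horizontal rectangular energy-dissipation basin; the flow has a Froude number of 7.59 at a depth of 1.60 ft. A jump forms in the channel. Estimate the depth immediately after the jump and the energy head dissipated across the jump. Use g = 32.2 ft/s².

y₂ = 16.4 ft; ΔE = 30.9 ft

Fr₁ = 7.59 (given).
Sequent-depth ratio: y₂/y₁ = ½[√(1 + 8Fr₁²) − 1] = ½[√461.9 − 1] = 10.2.
y₂ = 10.2 × 1.60 = 16.4 ft.
Head loss: ΔE = (y₂ − y₁)³/(4y₁y₂) = (16.4 − 1.60)³/(4×1.60×16.4) = 3237/105 = 30.9 ft.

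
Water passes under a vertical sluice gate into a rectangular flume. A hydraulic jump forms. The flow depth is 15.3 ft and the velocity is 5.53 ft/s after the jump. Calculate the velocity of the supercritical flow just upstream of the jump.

V₁ = 49.5 ft/s

Fr₂ = V₂/√(g·y₂) = 5.53/√(32.2×15.3) = 0.249.
Since the conjugate-depth ratio holds either way, y₁/y₂ = ½[√(1 + 8Fr₂²) − 1] = ½[√1.497 − 1] = 0.112.
y₁ = 0.112 × 15.3 = 1.71 ft.
V₁ = q/y₁ = 84.6/1.71 = 49.5 ft/s.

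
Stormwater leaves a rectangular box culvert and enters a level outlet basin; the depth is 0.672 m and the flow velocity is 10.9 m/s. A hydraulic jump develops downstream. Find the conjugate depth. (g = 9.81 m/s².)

Fr₁ = V₁/√(g·y₁) = 10.9/√(9.81×0.672) = 4.25.
Sequent-depth ratio: y₂/y₁ = ½[√(1 + 8Fr₁²) − 1] = ½[√145.2 − 1] = 5.52.
y₂ = 5.52 × 0.672 = 3.71 m.

y₂ = 3.71 m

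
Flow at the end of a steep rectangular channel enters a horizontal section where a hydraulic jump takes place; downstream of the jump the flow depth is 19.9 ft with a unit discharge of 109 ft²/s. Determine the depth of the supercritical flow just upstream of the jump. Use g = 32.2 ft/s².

y₁ = 1.72 ft

V₂ = q/y₂ = 109/19.9 = 5.48 ft/s; Fr₂ = V₂/√(g·y₂) = 0.216.
Applying the sequent-depth relation in reverse, y₁/y₂ = ½[√(1 + 8Fr₂²) − 1] = ½[√1.375 − 1] = 0.0862.
y₁ = 0.0862 × 19.9 = 1.72 ft.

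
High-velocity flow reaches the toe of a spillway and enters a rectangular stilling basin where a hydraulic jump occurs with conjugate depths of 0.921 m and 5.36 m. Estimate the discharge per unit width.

q = 12.3 m²/s

For a rectangular channel the momentum equation gives q² = ½·g·y₁·y₂·(y₁ + y₂) = ½×9.81×0.921×5.36×6.28 = 152.
q = √152 = 12.3 m²/s.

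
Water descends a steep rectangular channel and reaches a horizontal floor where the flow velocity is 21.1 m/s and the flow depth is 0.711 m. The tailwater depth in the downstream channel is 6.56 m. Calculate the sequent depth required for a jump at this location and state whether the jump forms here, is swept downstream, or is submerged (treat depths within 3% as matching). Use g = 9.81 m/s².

y₂ = 7.69 m; the jump is swept downstream

Fr₁ = V₁/√(g·y₁) = 21.1/√(9.81×0.711) = 7.99.
From the momentum equation for a rectangular channel, y₂/y₁ = ½[√(1 + 8Fr₁²) − 1] = ½[√511.6 − 1] = 10.8.
y₂ = 10.8 × 0.711 = 7.69 m.
Tailwater y_tw = 6.56 m: y_tw < y₂, so the jump is swept downstream.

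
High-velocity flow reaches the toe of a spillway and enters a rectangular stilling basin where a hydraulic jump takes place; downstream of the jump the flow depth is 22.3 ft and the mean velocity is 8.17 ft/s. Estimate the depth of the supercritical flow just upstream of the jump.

y₁ = 3.57 ft

Fr₂ = V₂/√(g·y₂) = 8.17/√(32.2×22.3) = 0.305.
Since the conjugate-depth ratio holds either way, y₁/y₂ = ½[√(1 + 8Fr₂²) − 1] = ½[√1.744 − 1] = 0.160.
y₁ = 0.160 × 22.3 = 3.57 ft.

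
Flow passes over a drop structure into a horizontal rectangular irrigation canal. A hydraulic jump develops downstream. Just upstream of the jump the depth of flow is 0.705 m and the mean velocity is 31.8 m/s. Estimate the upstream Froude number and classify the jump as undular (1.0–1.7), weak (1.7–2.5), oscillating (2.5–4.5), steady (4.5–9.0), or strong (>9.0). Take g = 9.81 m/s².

Fr₁ = 12.1; strong jump

Fr₁ = V₁/√(g·y₁) = 31.8/√(9.81×0.705) = 12.1.
Fr₁ = 12.1 lies in the strong range.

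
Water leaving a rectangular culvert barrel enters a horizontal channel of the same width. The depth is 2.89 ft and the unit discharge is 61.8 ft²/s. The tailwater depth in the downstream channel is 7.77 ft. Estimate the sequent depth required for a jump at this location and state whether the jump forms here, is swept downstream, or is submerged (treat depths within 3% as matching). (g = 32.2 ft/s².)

y₂ = 7.73 ft; the jump forms here

V₁ = q/y₁ = 61.8/2.89 = 21.4 ft/s. Fr₁ = V₁/√(g·y₁) = 21.4/√(32.2×2.89) = 2.22.
Bélanger equation: y₂/y₁ = ½[√(1 + 8Fr₁²) − 1] = ½[√40.31 − 1] = 2.67.
y₂ = 2.67 × 2.89 = 7.73 ft.
Tailwater y_tw = 7.77 ft: y_tw ≈ y₂, so the jump forms here.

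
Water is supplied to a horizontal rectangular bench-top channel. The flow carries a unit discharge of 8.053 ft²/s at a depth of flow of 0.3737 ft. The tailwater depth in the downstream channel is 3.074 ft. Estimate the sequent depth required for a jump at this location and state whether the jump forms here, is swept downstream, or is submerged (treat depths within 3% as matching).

y₂ = 3.102 ft; the jump forms here

V₁ = q/y₁ = 8.053/0.3737 = 21.55 ft/s. Fr₁ = V₁/√(g·y₁) = 21.55/√(32.2×0.3737) = 6.212.
Conjugate-depth relation: y₂/y₁ = ½[√(1 + 8Fr₁²) − 1] = ½[√309.73 − 1] = 8.300.
y₂ = 8.300 × 0.3737 = 3.102 ft.
Tailwater y_tw = 3.074 ft: y_tw ≈ y₂, so the jump forms here.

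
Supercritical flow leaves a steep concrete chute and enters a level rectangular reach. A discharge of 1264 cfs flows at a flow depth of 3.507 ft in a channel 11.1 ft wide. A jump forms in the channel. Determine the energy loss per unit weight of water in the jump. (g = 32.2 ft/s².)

ΔE = 5.272 ft

q = Q/b = 1264/11.1 = 113.9 ft²/s; V₁ = q/y₁ = 32.47 ft/s. Fr₁ = V₁/√(g·y₁) = 3.056.
By Bélanger, y₂/y₁ = ½[√(1 + 8Fr₁²) − 1] = ½[√75.692 − 1] = 3.850.
y₂ = 3.850 × 3.507 = 13.50 ft.
Head loss: ΔE = (y₂ − y₁)³/(4y₁y₂) = (13.50 − 3.507)³/(4×3.507×13.50) = 998.6/189.4 = 5.272 ft.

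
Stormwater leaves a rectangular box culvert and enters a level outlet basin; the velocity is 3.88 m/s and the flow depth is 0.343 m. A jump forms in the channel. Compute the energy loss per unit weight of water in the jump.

ΔE = 0.122 m

Fr₁ = V₁/√(g·y₁) = 3.88/√(9.81×0.343) = 2.12.
Bélanger equation: y₂/y₁ = ½[√(1 + 8Fr₁²) − 1] = ½[√36.79 − 1] = 2.53.
y₂ = 2.53 × 0.343 = 0.869 m.
q = V₁·y₁ = 3.88 × 0.343 = 1.33 m²/s. V₂ = q/y₂ = 1.33/0.869 = 1.53 m/s. E₁ = y₁ + V₁²/2g = 1.11 m; E₂ = y₂ + V₂²/2g = 0.988 m. ΔE = E₁ − E₂ = 0.122 m.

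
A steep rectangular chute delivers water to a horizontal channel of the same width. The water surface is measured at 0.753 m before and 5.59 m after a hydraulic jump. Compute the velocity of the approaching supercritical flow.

V₁ = 15.2 m/s

For a rectangular channel the momentum equation gives q² = ½·g·y₁·y₂·(y₁ + y₂) = ½×9.81×0.753×5.59×6.34 = 131.
q = √131 = 11.4 m²/s.
V₁ = q/y₁ = 11.4/0.753 = 15.2 m/s.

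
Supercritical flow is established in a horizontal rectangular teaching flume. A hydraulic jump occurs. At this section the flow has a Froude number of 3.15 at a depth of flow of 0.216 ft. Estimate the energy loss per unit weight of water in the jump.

ΔE = 0.360 ft

Fr₁ = 3.15 (given).
From the momentum equation for a rectangular channel, y₂/y₁ = ½[√(1 + 8Fr₁²) − 1] = ½[√80.38 − 1] = 3.98.
y₂ = 3.98 × 0.216 = 0.860 ft.
V₁ = Fr₁·√(g·y₁) = 3.15×√(32.2×0.216) = 8.31 ft/s; q = V₁·y₁ = 1.79 ft²/s. V₂ = q/y₂ = 1.79/0.860 = 2.09 ft/s. E₁ = y₁ + V₁²/2g = 1.29 ft; E₂ = y₂ + V₂²/2g = 0.928 ft. ΔE = E₁ − E₂ = 0.360 ft.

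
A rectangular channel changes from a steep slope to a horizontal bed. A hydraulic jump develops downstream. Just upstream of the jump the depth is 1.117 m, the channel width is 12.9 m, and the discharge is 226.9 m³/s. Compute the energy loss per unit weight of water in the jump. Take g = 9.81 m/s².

q = Q/b = 226.9/12.9 = 17.59 m²/s; V₁ = q/y₁ = 15.75 m/s. Fr₁ = V₁/√(g·y₁) = 4.757.
Sequent-depth ratio: y₂/y₁ = ½[√(1 + 8Fr₁²) − 1] = ½[√182.03 − 1] = 6.246.
y₂ = 6.246 × 1.117 = 6.977 m.
V₂ = q/y₂ = 17.59/6.977 = 2.521 m/s. E₁ = y₁ + V₁²/2g = 13.76 m; E₂ = y₂ + V₂²/2g = 7.301 m. ΔE = E₁ − E₂ = 6.455 m.

ΔE = 6.455 m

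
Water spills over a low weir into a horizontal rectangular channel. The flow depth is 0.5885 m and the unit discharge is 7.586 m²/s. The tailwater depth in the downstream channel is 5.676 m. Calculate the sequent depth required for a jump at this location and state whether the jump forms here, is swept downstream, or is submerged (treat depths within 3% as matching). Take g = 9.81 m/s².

V₁ = q/y₁ = 7.586/0.5885 = 12.89 m/s. Fr₁ = V₁/√(g·y₁) = 12.89/√(9.81×0.5885) = 5.365.
Conjugate-depth relation: y₂/y₁ = ½[√(1 + 8Fr₁²) − 1] = ½[√231.25 − 1] = 7.104.
y₂ = 7.104 × 0.5885 = 4.180 m.
Tailwater y_tw = 5.676 m: y_tw > y₂, so the jump is submerged.

y₂ = 4.180 m; the jump is submerged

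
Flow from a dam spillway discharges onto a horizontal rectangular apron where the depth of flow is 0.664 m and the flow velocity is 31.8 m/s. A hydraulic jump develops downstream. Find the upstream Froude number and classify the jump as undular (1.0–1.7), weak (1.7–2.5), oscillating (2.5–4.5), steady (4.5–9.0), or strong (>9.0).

Fr₁ = V₁/√(g·y₁) = 31.8/√(9.81×0.664) = 12.5.
Fr₁ = 12.5 lies in the strong range.

Fr₁ = 12.5; strong jump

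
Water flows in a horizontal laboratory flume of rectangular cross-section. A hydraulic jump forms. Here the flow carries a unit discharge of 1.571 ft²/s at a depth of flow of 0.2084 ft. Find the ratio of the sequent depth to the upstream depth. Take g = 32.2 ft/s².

y₂/y₁ = 3.646

V₁ = q/y₁ = 1.571/0.2084 = 7.538 ft/s. Fr₁ = V₁/√(g·y₁) = 7.538/√(32.2×0.2084) = 2.910.
From the momentum equation for a rectangular channel, y₂/y₁ = ½[√(1 + 8Fr₁²) − 1] = ½[√68.748 − 1] = 3.646.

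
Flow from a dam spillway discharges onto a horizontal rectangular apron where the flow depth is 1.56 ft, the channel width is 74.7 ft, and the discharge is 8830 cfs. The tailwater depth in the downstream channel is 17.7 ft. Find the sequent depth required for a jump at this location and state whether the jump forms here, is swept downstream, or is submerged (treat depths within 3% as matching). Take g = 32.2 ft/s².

y₂ = 22.8 ft; the jump is swept downstream

q = Q/b = 8830/74.7 = 118 ft²/s; V₁ = q/y₁ = 75.8 ft/s. Fr₁ = V₁/√(g·y₁) = 10.7.
Conjugate-depth relation: y₂/y₁ = ½[√(1 + 8Fr₁²) − 1] = ½[√915.4 − 1] = 14.6.
y₂ = 14.6 × 1.56 = 22.8 ft.
Tailwater y_tw = 17.7 ft: y_tw < y₂, so the jump is swept downstream.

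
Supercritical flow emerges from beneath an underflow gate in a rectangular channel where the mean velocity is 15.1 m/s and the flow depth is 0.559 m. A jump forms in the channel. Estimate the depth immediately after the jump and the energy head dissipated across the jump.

y₂ = 4.83 m; ΔE = 7.20 m

Fr₁ = V₁/√(g·y₁) = 15.1/√(9.81×0.559) = 6.45.
Conjugate-depth relation: y₂/y₁ = ½[√(1 + 8Fr₁²) − 1] = ½[√333.6 − 1] = 8.63.
y₂ = 8.63 × 0.559 = 4.83 m.
q = V₁·y₁ = 15.1 × 0.559 = 8.44 m²/s. V₂ = q/y₂ = 8.44/4.83 = 1.75 m/s. E₁ = y₁ + V₁²/2g = 12.2 m; E₂ = y₂ + V₂²/2g = 4.98 m. ΔE = E₁ − E₂ = 7.20 m.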